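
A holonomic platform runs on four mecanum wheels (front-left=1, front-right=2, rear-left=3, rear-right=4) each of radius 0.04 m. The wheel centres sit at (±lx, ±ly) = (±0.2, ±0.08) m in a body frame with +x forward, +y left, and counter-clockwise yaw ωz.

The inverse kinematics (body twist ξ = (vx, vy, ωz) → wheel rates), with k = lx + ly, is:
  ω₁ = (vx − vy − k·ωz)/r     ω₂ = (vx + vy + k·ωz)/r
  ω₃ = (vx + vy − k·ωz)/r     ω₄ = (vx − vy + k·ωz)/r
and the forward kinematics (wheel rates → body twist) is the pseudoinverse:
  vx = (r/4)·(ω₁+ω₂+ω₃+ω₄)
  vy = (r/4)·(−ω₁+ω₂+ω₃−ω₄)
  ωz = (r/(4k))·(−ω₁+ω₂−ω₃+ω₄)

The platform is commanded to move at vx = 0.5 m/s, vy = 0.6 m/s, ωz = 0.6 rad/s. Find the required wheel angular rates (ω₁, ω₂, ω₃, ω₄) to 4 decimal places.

k = lx + ly = 0.2 + 0.08 = 0.2800;  k·ωz = 0.2800·0.6 = 0.1680
ω₁ (FL) = (vx − vy − k·ωz)/r = -0.2680/0.04 = -6.7000
ω₂ (FR) = (vx + vy + k·ωz)/r = 1.2680/0.04 = 31.7000
ω₃ (RL) = (vx + vy − k·ωz)/r = 0.9320/0.04 = 23.3000
ω₄ (RR) = (vx − vy + k·ωz)/r = 0.0680/0.04 = 1.7000

(-6.7000, 31.7000, 23.3000, 1.7000)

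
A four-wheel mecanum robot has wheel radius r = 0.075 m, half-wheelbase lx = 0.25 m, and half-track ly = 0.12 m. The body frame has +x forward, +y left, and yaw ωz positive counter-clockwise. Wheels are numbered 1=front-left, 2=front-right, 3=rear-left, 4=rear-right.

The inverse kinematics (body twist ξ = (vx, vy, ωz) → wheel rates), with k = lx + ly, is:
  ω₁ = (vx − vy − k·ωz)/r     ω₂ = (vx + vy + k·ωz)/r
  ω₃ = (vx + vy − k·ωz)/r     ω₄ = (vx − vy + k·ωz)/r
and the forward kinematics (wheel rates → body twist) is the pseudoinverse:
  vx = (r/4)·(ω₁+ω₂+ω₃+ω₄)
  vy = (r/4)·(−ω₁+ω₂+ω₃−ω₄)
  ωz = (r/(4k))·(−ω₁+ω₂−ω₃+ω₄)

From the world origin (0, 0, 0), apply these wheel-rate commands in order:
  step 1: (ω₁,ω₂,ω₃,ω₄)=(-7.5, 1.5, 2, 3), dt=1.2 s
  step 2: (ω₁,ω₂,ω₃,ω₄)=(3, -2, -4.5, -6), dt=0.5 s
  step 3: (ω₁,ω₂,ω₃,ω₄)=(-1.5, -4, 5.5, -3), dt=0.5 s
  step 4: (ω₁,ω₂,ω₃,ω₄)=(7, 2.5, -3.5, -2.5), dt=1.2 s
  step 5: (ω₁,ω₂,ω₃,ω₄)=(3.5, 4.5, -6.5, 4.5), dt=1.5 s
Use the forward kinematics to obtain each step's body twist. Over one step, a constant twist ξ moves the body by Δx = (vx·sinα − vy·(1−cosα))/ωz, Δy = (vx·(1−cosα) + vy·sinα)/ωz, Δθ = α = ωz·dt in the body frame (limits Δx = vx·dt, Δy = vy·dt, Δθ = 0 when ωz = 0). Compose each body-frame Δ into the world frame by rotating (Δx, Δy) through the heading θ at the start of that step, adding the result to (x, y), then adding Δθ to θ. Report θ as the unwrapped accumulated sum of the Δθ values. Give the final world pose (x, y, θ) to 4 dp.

(0.1648, -0.1688, 0.8640)

step 1: ξ=(vx,vy,ωz)=(-0.0188, 0.1500, 0.5068), dt=1.2 → body Δ=(-0.0742, 0.1625, 0.6081) → world pose (-0.0742, 0.1625, 0.6081)
step 2: ξ=(vx,vy,ωz)=(-0.1781, -0.0656, -0.3294), dt=0.5 → body Δ=(-0.0914, -0.0253, -0.1647) → world pose (-0.1347, 0.0895, 0.4434)
step 3: ξ=(vx,vy,ωz)=(-0.0562, 0.1125, -0.5574), dt=0.5 → body Δ=(-0.0200, 0.0594, -0.2787) → world pose (-0.1782, 0.1346, 0.1647)
step 4: ξ=(vx,vy,ωz)=(0.0656, -0.1031, -0.1774), dt=1.2 → body Δ=(0.0650, -0.1312, -0.2128) → world pose (-0.0926, 0.0159, -0.0481)
step 5: ξ=(vx,vy,ωz)=(0.1125, -0.1875, 0.6081), dt=1.5 → body Δ=(0.2659, -0.1721, 0.9122) → world pose (0.1648, -0.1688, 0.8640)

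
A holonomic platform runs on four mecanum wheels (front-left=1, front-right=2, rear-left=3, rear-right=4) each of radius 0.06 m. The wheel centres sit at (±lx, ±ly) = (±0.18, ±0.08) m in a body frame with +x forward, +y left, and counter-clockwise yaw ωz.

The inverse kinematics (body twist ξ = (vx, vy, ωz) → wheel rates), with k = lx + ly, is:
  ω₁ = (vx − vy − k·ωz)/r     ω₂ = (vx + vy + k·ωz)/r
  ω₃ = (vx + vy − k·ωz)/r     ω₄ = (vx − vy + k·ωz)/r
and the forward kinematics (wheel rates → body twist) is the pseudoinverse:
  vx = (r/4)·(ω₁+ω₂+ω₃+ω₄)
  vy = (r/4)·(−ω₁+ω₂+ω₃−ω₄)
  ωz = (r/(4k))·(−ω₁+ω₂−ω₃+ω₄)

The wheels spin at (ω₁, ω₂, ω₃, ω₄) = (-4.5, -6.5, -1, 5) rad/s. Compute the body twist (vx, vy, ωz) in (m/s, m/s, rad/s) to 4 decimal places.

(-0.1050, -0.1200, 0.2308)

k = lx + ly = 0.18 + 0.08 = 0.2600
ω₁+ω₂+ω₃+ω₄ = -7.0000  →  vx = (0.06/4)·-7.0000 = -0.1050
−ω₁+ω₂+ω₃−ω₄ = -8.0000  →  vy = (0.06/4)·-8.0000 = -0.1200
−ω₁+ω₂−ω₃+ω₄ = 4.0000  →  ωz = (0.06/1.0400)·4.0000 = 0.2308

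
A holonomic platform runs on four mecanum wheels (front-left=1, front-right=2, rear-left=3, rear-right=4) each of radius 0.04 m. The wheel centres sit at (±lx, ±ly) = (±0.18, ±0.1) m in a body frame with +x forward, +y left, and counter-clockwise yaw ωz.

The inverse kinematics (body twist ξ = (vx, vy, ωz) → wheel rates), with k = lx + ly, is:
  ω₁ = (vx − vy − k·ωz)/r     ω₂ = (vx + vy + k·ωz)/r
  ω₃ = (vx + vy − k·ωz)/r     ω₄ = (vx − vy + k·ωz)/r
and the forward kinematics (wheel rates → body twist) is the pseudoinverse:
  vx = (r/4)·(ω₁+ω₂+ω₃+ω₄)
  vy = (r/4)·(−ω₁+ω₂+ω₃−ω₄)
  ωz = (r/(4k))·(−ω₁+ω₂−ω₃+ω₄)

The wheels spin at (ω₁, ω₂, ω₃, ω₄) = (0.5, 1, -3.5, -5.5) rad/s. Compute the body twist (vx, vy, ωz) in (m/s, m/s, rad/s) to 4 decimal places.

k = lx + ly = 0.18 + 0.1 = 0.2800
ω₁+ω₂+ω₃+ω₄ = -7.5000  →  vx = (0.04/4)·-7.5000 = -0.0750
−ω₁+ω₂+ω₃−ω₄ = 2.5000  →  vy = (0.04/4)·2.5000 = 0.0250
−ω₁+ω₂−ω₃+ω₄ = -1.5000  →  ωz = (0.04/1.1200)·-1.5000 = -0.0536

(-0.0750, 0.0250, -0.0536)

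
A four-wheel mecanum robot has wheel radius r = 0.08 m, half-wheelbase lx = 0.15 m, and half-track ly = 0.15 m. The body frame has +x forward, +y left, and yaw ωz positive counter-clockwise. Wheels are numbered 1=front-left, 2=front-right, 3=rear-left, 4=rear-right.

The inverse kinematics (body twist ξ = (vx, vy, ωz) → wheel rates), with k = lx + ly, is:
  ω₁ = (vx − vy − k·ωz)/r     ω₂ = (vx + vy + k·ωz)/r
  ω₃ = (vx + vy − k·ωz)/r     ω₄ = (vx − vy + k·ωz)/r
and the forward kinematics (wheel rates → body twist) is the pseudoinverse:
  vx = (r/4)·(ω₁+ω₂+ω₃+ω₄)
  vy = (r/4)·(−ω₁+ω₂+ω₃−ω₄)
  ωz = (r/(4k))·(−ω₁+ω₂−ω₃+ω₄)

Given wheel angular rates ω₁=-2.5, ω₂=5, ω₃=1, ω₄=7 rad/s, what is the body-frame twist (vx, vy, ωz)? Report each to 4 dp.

k = lx + ly = 0.15 + 0.15 = 0.3000
ω₁+ω₂+ω₃+ω₄ = 10.5000  →  vx = (0.08/4)·10.5000 = 0.2100
−ω₁+ω₂+ω₃−ω₄ = 1.5000  →  vy = (0.08/4)·1.5000 = 0.0300
−ω₁+ω₂−ω₃+ω₄ = 13.5000  →  ωz = (0.08/1.2000)·13.5000 = 0.9000

(0.2100, 0.0300, 0.9000)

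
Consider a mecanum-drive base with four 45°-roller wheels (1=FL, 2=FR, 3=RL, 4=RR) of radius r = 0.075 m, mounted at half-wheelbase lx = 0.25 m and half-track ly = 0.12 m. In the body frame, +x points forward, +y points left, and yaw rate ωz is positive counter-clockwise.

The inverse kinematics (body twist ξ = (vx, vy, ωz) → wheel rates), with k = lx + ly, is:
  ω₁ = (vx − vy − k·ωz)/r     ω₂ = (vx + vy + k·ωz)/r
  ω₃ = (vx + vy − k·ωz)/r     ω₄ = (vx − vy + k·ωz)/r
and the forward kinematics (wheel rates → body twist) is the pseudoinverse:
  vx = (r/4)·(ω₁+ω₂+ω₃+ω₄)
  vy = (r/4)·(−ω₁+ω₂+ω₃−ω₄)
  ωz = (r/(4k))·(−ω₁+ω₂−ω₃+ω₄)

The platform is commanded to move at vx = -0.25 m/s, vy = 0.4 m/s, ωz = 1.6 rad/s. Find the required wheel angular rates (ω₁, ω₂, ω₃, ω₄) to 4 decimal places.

(-16.5600, 9.8933, -5.8933, -0.7733)

k = lx + ly = 0.25 + 0.12 = 0.3700;  k·ωz = 0.3700·1.6 = 0.5920
ω₁ (FL) = (vx − vy − k·ωz)/r = -1.2420/0.075 = -16.5600
ω₂ (FR) = (vx + vy + k·ωz)/r = 0.7420/0.075 = 9.8933
ω₃ (RL) = (vx + vy − k·ωz)/r = -0.4420/0.075 = -5.8933
ω₄ (RR) = (vx − vy + k·ωz)/r = -0.0580/0.075 = -0.7733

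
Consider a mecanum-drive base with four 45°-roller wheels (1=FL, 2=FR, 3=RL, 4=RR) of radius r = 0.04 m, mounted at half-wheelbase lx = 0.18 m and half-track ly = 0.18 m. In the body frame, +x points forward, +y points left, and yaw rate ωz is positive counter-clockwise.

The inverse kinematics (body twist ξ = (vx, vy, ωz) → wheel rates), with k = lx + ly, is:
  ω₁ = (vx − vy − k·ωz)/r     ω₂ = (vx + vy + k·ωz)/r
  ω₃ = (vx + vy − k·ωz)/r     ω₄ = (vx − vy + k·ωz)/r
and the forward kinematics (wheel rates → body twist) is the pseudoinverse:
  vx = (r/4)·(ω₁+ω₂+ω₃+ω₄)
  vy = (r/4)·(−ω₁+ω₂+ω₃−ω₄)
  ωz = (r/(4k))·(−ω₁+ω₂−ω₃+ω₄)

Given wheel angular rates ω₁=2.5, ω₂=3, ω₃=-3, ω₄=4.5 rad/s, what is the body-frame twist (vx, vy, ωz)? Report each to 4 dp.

(0.0700, -0.0700, 0.2222)

k = lx + ly = 0.18 + 0.18 = 0.3600
ω₁+ω₂+ω₃+ω₄ = 7.0000  →  vx = (0.04/4)·7.0000 = 0.0700
−ω₁+ω₂+ω₃−ω₄ = -7.0000  →  vy = (0.04/4)·-7.0000 = -0.0700
−ω₁+ω₂−ω₃+ω₄ = 8.0000  →  ωz = (0.04/1.4400)·8.0000 = 0.2222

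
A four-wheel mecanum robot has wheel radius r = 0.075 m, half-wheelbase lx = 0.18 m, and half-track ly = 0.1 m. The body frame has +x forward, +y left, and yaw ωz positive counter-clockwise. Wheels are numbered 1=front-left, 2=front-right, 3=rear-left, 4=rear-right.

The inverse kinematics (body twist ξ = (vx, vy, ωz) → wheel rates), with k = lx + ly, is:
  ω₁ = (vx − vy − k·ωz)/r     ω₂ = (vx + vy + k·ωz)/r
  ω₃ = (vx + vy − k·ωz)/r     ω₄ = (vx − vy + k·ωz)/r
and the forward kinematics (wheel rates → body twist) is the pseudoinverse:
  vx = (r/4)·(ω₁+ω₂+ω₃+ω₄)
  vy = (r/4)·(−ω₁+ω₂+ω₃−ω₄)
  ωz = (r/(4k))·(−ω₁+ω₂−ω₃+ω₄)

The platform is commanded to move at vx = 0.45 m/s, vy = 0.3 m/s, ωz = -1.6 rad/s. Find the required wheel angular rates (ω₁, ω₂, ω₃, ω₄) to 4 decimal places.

(7.9733, 4.0267, 15.9733, -3.9733)

k = lx + ly = 0.18 + 0.1 = 0.2800;  k·ωz = 0.2800·-1.6 = -0.4480
ω₁ (FL) = (vx − vy − k·ωz)/r = 0.5980/0.075 = 7.9733
ω₂ (FR) = (vx + vy + k·ωz)/r = 0.3020/0.075 = 4.0267
ω₃ (RL) = (vx + vy − k·ωz)/r = 1.1980/0.075 = 15.9733
ω₄ (RR) = (vx − vy + k·ωz)/r = -0.2980/0.075 = -3.9733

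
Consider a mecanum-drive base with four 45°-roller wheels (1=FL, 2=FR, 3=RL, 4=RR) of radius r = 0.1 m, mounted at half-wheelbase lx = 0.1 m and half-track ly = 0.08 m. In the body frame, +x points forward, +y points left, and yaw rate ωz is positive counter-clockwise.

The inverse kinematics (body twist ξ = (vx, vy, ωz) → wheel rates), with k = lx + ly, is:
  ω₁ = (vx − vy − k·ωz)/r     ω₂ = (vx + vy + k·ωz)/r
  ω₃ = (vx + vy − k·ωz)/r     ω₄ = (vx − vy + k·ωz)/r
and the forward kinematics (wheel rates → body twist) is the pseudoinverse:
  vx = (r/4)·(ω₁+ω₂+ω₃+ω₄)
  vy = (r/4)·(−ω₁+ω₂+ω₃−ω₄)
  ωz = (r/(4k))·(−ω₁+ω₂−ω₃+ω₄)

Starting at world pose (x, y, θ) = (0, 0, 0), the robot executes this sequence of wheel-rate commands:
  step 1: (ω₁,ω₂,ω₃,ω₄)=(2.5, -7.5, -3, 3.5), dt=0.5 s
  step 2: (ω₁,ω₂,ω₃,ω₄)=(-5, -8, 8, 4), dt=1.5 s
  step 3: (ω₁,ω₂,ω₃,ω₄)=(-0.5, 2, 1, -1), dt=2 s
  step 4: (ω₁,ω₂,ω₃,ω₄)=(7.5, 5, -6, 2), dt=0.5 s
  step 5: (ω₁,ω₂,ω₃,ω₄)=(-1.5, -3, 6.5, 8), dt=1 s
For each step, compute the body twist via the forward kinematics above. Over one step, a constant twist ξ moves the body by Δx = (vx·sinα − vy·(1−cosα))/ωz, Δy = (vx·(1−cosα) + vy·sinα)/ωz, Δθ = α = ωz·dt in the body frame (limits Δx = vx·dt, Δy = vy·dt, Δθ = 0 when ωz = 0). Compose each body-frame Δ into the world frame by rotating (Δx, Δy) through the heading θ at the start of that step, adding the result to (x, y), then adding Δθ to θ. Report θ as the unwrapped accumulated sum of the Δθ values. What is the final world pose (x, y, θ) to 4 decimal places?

(0.0670, -0.6274, -1.1806)

step 1: ξ=(vx,vy,ωz)=(-0.1125, -0.4125, -0.4861), dt=0.5 → body Δ=(-0.0806, -0.1974, -0.2431) → world pose (-0.0806, -0.1974, -0.2431)
step 2: ξ=(vx,vy,ωz)=(-0.0250, 0.0250, -0.9722), dt=1.5 → body Δ=(-0.0027, 0.0484, -1.4583) → world pose (-0.0716, -0.1498, -1.7014)
step 3: ξ=(vx,vy,ωz)=(0.0375, 0.1125, 0.0694), dt=2.0 → body Δ=(0.0592, 0.2295, 0.1389) → world pose (0.1482, -0.2383, -1.5625)
step 4: ξ=(vx,vy,ωz)=(0.2125, -0.2625, 0.7639), dt=0.5 → body Δ=(0.1284, -0.1080, 0.3819) → world pose (0.0412, -0.3677, -1.1806)
step 5: ξ=(vx,vy,ωz)=(0.2500, -0.0750, 0.0000), dt=1.0 → body Δ=(0.2500, -0.0750, 0.0000) → world pose (0.0670, -0.6274, -1.1806)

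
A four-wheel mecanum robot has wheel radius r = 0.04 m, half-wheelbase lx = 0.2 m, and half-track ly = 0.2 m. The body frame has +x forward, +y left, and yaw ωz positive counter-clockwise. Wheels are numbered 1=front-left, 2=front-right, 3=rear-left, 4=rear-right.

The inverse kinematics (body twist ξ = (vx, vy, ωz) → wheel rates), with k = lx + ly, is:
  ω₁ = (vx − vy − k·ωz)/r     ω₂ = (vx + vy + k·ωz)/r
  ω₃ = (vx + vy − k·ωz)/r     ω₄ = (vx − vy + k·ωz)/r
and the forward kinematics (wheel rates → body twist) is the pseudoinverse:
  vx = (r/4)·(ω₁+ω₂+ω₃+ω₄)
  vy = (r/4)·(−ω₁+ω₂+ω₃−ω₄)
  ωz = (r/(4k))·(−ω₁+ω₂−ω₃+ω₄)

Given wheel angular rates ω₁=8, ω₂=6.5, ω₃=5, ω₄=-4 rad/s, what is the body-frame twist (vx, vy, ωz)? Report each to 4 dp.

k = lx + ly = 0.2 + 0.2 = 0.4000
ω₁+ω₂+ω₃+ω₄ = 15.5000  →  vx = (0.04/4)·15.5000 = 0.1550
−ω₁+ω₂+ω₃−ω₄ = 7.5000  →  vy = (0.04/4)·7.5000 = 0.0750
−ω₁+ω₂−ω₃+ω₄ = -10.5000  →  ωz = (0.04/1.6000)·-10.5000 = -0.2625

(0.1550, 0.0750, -0.2625)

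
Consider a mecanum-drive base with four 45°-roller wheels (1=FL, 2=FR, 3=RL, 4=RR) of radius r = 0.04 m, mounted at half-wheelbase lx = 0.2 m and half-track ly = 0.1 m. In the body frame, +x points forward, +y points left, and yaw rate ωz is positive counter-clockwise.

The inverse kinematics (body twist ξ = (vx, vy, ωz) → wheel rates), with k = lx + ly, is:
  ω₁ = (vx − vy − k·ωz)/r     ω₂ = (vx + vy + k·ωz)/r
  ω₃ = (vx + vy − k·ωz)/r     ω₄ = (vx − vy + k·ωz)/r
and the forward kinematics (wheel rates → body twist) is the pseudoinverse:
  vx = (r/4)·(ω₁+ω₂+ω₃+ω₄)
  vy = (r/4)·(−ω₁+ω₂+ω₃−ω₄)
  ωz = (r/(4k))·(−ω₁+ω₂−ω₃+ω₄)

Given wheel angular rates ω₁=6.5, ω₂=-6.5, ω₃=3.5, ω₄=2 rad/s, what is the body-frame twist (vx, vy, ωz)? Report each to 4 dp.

(0.0550, -0.1150, -0.4833)

k = lx + ly = 0.2 + 0.1 = 0.3000
ω₁+ω₂+ω₃+ω₄ = 5.5000  →  vx = (0.04/4)·5.5000 = 0.0550
−ω₁+ω₂+ω₃−ω₄ = -11.5000  →  vy = (0.04/4)·-11.5000 = -0.1150
−ω₁+ω₂−ω₃+ω₄ = -14.5000  →  ωz = (0.04/1.2000)·-14.5000 = -0.4833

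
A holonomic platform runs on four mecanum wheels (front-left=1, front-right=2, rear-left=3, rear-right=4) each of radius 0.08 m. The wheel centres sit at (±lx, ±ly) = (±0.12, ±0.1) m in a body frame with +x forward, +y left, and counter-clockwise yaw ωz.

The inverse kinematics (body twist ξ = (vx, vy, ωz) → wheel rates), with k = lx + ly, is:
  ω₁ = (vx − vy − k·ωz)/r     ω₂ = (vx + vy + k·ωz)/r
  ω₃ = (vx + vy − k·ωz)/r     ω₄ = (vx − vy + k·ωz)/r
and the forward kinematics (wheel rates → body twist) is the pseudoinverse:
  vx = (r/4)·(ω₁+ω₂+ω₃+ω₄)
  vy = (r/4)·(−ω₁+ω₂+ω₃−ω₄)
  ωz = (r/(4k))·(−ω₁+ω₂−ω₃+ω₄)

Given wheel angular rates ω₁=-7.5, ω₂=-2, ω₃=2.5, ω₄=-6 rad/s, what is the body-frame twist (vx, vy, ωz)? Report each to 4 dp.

(-0.2600, 0.2800, -0.2727)

k = lx + ly = 0.12 + 0.1 = 0.2200
ω₁+ω₂+ω₃+ω₄ = -13.0000  →  vx = (0.08/4)·-13.0000 = -0.2600
−ω₁+ω₂+ω₃−ω₄ = 14.0000  →  vy = (0.08/4)·14.0000 = 0.2800
−ω₁+ω₂−ω₃+ω₄ = -3.0000  →  ωz = (0.08/0.8800)·-3.0000 = -0.2727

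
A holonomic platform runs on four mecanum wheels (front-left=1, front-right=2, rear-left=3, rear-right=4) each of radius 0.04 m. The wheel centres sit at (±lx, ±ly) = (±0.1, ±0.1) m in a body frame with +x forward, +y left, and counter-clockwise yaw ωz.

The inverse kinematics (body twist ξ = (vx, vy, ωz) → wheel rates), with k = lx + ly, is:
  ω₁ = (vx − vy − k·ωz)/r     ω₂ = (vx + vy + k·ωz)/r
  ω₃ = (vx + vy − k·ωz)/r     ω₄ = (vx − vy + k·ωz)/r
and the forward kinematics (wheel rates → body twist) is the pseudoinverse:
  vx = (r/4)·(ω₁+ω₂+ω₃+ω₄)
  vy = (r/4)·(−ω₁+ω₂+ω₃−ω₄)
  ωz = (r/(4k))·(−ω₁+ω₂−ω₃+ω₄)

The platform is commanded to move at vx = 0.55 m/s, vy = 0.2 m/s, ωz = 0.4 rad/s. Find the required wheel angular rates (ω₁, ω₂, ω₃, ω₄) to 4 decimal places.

k = lx + ly = 0.1 + 0.1 = 0.2000;  k·ωz = 0.2000·0.4 = 0.0800
ω₁ (FL) = (vx − vy − k·ωz)/r = 0.2700/0.04 = 6.7500
ω₂ (FR) = (vx + vy + k·ωz)/r = 0.8300/0.04 = 20.7500
ω₃ (RL) = (vx + vy − k·ωz)/r = 0.6700/0.04 = 16.7500
ω₄ (RR) = (vx − vy + k·ωz)/r = 0.4300/0.04 = 10.7500

(6.7500, 20.7500, 16.7500, 10.7500)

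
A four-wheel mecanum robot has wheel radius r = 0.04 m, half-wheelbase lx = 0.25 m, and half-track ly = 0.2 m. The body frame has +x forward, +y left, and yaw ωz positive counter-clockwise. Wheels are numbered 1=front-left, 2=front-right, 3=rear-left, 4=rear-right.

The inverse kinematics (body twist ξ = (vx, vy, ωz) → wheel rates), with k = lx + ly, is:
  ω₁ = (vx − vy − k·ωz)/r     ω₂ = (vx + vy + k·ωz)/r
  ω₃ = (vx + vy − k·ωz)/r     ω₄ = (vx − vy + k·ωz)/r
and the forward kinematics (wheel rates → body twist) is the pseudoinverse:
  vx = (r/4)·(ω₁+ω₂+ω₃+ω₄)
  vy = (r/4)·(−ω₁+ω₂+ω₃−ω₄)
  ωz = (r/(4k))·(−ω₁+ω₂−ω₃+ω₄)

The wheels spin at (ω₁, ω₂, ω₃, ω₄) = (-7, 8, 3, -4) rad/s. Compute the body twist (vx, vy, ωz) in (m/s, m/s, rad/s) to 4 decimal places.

k = lx + ly = 0.25 + 0.2 = 0.4500
ω₁+ω₂+ω₃+ω₄ = 0.0000  →  vx = (0.04/4)·0.0000 = 0.0000
−ω₁+ω₂+ω₃−ω₄ = 22.0000  →  vy = (0.04/4)·22.0000 = 0.2200
−ω₁+ω₂−ω₃+ω₄ = 8.0000  →  ωz = (0.04/1.8000)·8.0000 = 0.1778

(0.0000, 0.2200, 0.1778)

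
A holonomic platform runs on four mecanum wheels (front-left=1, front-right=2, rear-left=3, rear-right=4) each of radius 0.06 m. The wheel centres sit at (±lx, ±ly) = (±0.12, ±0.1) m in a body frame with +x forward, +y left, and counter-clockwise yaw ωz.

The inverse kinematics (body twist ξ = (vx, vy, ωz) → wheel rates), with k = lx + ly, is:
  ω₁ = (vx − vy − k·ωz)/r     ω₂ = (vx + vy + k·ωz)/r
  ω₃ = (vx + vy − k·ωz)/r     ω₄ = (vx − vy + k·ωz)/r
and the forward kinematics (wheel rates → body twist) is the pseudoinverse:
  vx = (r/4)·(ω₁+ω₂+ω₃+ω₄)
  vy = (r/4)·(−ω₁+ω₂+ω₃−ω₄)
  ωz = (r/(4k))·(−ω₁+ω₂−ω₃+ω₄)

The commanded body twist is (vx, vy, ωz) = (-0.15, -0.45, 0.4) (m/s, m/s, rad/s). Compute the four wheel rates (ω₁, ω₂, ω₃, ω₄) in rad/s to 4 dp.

(3.5333, -8.5333, -11.4667, 6.4667)

k = lx + ly = 0.12 + 0.1 = 0.2200;  k·ωz = 0.2200·0.4 = 0.0880
ω₁ (FL) = (vx − vy − k·ωz)/r = 0.2120/0.06 = 3.5333
ω₂ (FR) = (vx + vy + k·ωz)/r = -0.5120/0.06 = -8.5333
ω₃ (RL) = (vx + vy − k·ωz)/r = -0.6880/0.06 = -11.4667
ω₄ (RR) = (vx − vy + k·ωz)/r = 0.3880/0.06 = 6.4667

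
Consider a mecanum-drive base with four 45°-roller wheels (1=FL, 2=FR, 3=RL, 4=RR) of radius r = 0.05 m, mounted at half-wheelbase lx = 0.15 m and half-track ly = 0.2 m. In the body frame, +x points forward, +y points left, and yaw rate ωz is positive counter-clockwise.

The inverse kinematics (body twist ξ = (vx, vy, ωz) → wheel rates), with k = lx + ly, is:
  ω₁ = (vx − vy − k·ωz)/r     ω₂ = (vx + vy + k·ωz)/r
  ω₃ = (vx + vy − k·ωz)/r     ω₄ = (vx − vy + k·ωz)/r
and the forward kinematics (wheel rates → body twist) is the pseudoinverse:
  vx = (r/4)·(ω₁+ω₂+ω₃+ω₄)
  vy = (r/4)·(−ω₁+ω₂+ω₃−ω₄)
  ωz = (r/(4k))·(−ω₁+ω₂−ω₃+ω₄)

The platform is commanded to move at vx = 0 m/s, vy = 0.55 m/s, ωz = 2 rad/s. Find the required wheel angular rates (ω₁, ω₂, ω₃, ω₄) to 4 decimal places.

(-25.0000, 25.0000, -3.0000, 3.0000)

k = lx + ly = 0.15 + 0.2 = 0.3500;  k·ωz = 0.3500·2 = 0.7000
ω₁ (FL) = (vx − vy − k·ωz)/r = -1.2500/0.05 = -25.0000
ω₂ (FR) = (vx + vy + k·ωz)/r = 1.2500/0.05 = 25.0000
ω₃ (RL) = (vx + vy − k·ωz)/r = -0.1500/0.05 = -3.0000
ω₄ (RR) = (vx − vy + k·ωz)/r = 0.1500/0.05 = 3.0000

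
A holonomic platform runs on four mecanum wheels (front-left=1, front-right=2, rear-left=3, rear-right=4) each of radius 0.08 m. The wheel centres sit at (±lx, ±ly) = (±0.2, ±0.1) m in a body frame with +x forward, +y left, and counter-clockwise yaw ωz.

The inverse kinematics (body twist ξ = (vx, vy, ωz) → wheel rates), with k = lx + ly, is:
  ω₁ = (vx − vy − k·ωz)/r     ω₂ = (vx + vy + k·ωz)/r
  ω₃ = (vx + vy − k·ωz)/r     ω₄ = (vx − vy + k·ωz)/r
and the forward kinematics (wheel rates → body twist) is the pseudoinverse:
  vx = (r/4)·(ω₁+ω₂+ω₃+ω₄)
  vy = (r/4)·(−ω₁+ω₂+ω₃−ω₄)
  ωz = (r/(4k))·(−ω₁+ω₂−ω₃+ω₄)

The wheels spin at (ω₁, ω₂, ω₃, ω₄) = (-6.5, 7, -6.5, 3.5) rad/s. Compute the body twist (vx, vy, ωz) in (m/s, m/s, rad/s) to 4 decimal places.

(-0.0500, 0.0700, 1.5667)

k = lx + ly = 0.2 + 0.1 = 0.3000
ω₁+ω₂+ω₃+ω₄ = -2.5000  →  vx = (0.08/4)·-2.5000 = -0.0500
−ω₁+ω₂+ω₃−ω₄ = 3.5000  →  vy = (0.08/4)·3.5000 = 0.0700
−ω₁+ω₂−ω₃+ω₄ = 23.5000  →  ωz = (0.08/1.2000)·23.5000 = 1.5667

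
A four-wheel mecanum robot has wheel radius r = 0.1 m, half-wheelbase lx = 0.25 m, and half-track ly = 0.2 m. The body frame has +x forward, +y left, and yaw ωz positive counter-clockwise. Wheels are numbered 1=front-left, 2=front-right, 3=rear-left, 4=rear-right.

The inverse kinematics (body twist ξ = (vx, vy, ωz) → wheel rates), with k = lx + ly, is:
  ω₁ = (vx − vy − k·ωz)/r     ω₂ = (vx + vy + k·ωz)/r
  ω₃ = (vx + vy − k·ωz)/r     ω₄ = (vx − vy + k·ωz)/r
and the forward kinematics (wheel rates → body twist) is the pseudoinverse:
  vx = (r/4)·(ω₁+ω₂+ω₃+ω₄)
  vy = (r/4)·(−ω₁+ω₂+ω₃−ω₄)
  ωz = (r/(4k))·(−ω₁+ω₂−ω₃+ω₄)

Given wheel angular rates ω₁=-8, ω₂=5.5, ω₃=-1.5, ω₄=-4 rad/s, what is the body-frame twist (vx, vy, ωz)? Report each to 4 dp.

k = lx + ly = 0.25 + 0.2 = 0.4500
ω₁+ω₂+ω₃+ω₄ = -8.0000  →  vx = (0.1/4)·-8.0000 = -0.2000
−ω₁+ω₂+ω₃−ω₄ = 16.0000  →  vy = (0.1/4)·16.0000 = 0.4000
−ω₁+ω₂−ω₃+ω₄ = 11.0000  →  ωz = (0.1/1.8000)·11.0000 = 0.6111

(-0.2000, 0.4000, 0.6111)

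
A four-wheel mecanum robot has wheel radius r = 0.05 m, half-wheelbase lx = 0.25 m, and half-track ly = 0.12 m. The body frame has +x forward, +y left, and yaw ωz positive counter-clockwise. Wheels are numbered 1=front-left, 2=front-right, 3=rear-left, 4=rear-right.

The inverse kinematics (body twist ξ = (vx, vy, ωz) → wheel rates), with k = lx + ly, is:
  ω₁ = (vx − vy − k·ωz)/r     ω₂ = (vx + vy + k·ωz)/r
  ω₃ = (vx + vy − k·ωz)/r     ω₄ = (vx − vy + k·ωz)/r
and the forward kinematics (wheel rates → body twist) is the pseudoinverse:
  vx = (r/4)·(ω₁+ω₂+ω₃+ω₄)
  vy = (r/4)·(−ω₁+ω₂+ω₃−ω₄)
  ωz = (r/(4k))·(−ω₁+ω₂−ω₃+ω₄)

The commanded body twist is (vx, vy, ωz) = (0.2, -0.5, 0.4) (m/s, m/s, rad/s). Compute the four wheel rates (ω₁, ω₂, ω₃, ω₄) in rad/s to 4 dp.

k = lx + ly = 0.25 + 0.12 = 0.3700;  k·ωz = 0.3700·0.4 = 0.1480
ω₁ (FL) = (vx − vy − k·ωz)/r = 0.5520/0.05 = 11.0400
ω₂ (FR) = (vx + vy + k·ωz)/r = -0.1520/0.05 = -3.0400
ω₃ (RL) = (vx + vy − k·ωz)/r = -0.4480/0.05 = -8.9600
ω₄ (RR) = (vx − vy + k·ωz)/r = 0.8480/0.05 = 16.9600

(11.0400, -3.0400, -8.9600, 16.9600)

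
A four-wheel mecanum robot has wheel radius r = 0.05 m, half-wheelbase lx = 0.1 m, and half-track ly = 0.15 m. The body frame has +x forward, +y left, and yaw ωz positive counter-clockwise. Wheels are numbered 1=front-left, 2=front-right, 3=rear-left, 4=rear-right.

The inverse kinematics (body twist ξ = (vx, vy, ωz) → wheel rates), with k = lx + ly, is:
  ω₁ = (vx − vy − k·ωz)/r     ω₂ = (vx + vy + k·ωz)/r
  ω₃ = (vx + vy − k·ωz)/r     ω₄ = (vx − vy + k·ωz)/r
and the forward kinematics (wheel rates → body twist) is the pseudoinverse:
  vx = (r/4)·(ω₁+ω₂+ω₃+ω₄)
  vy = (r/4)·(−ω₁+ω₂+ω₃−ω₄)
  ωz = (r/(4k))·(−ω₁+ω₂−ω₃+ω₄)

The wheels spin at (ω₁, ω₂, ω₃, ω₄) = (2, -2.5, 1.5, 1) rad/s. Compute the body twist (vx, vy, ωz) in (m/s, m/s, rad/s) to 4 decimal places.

k = lx + ly = 0.1 + 0.15 = 0.2500
ω₁+ω₂+ω₃+ω₄ = 2.0000  →  vx = (0.05/4)·2.0000 = 0.0250
−ω₁+ω₂+ω₃−ω₄ = -4.0000  →  vy = (0.05/4)·-4.0000 = -0.0500
−ω₁+ω₂−ω₃+ω₄ = -5.0000  →  ωz = (0.05/1.0000)·-5.0000 = -0.2500

(0.0250, -0.0500, -0.2500)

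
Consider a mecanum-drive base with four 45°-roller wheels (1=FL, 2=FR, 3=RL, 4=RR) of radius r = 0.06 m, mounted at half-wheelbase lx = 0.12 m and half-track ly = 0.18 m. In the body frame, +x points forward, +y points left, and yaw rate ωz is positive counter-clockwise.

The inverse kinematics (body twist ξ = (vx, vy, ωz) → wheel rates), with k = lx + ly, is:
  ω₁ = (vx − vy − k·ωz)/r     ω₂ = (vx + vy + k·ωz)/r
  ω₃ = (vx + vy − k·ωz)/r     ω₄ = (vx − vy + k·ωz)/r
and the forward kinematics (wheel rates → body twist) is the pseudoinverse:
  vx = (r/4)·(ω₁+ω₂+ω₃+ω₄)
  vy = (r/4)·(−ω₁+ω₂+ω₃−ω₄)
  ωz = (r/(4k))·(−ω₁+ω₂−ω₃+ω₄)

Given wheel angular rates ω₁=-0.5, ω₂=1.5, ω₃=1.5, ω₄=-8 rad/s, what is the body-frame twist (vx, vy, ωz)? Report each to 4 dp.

k = lx + ly = 0.12 + 0.18 = 0.3000
ω₁+ω₂+ω₃+ω₄ = -5.5000  →  vx = (0.06/4)·-5.5000 = -0.0825
−ω₁+ω₂+ω₃−ω₄ = 11.5000  →  vy = (0.06/4)·11.5000 = 0.1725
−ω₁+ω₂−ω₃+ω₄ = -7.5000  →  ωz = (0.06/1.2000)·-7.5000 = -0.3750

(-0.0825, 0.1725, -0.3750)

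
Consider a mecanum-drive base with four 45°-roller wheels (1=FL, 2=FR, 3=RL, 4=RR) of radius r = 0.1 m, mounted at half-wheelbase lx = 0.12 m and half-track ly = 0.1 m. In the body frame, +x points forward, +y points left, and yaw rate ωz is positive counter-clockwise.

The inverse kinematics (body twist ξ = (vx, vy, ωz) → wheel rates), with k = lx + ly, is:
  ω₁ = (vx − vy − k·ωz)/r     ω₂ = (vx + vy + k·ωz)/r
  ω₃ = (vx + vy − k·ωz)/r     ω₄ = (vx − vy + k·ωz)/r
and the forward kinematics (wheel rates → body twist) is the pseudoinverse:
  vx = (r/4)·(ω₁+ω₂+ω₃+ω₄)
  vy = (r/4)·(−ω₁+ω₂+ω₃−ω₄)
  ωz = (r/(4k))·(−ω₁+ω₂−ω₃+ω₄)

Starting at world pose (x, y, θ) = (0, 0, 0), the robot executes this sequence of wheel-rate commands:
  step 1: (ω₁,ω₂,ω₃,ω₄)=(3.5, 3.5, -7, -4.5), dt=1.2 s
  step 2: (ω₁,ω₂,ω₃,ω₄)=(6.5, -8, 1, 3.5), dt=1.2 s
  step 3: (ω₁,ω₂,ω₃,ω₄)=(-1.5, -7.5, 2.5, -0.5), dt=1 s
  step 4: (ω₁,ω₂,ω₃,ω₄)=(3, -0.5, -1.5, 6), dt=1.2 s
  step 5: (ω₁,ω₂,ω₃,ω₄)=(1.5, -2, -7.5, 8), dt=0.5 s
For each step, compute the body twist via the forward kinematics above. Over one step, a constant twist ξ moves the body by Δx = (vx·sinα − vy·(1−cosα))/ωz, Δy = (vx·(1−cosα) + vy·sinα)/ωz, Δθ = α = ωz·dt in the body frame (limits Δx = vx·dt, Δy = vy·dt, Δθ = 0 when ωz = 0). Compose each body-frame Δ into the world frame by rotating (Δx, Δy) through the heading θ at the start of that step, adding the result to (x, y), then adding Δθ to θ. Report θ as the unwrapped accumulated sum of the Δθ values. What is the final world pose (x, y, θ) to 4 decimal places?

(-0.9034, -0.4255, -1.0909)

step 1: ξ=(vx,vy,ωz)=(-0.1125, -0.0625, 0.2841), dt=1.2 → body Δ=(-0.1197, -0.0963, 0.3409) → world pose (-0.1197, -0.0963, 0.3409)
step 2: ξ=(vx,vy,ωz)=(0.0750, -0.4250, -1.3636), dt=1.2 → body Δ=(-0.2772, -0.3696, -1.6364) → world pose (-0.2574, -0.5374, -1.2955)
step 3: ξ=(vx,vy,ωz)=(-0.1750, -0.0750, -1.0227), dt=1.0 → body Δ=(-0.1812, 0.0194, -1.0227) → world pose (-0.2880, -0.3577, -2.3182)
step 4: ξ=(vx,vy,ωz)=(0.1750, -0.2750, 0.4545), dt=1.2 → body Δ=(0.2875, -0.2580, 0.5455) → world pose (-0.6727, -0.3933, -1.7727)
step 5: ξ=(vx,vy,ωz)=(0.0000, -0.4750, 1.3636), dt=0.5 → body Δ=(0.0779, -0.2195, 0.6818) → world pose (-0.9034, -0.4255, -1.0909)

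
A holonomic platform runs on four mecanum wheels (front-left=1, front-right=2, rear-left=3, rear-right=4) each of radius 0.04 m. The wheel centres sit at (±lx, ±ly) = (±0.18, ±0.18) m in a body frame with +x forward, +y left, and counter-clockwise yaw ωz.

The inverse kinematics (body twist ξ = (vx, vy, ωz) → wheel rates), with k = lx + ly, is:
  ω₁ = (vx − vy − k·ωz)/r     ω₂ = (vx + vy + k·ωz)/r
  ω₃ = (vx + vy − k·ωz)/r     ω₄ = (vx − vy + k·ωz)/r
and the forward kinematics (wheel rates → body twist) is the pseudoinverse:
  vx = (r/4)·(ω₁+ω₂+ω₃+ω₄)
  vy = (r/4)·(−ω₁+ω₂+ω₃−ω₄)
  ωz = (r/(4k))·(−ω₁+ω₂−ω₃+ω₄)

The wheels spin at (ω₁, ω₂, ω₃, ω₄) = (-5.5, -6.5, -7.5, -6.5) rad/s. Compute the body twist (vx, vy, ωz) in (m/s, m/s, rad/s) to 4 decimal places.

(-0.2600, -0.0200, 0.0000)

k = lx + ly = 0.18 + 0.18 = 0.3600
ω₁+ω₂+ω₃+ω₄ = -26.0000  →  vx = (0.04/4)·-26.0000 = -0.2600
−ω₁+ω₂+ω₃−ω₄ = -2.0000  →  vy = (0.04/4)·-2.0000 = -0.0200
−ω₁+ω₂−ω₃+ω₄ = 0.0000  →  ωz = (0.04/1.4400)·0.0000 = 0.0000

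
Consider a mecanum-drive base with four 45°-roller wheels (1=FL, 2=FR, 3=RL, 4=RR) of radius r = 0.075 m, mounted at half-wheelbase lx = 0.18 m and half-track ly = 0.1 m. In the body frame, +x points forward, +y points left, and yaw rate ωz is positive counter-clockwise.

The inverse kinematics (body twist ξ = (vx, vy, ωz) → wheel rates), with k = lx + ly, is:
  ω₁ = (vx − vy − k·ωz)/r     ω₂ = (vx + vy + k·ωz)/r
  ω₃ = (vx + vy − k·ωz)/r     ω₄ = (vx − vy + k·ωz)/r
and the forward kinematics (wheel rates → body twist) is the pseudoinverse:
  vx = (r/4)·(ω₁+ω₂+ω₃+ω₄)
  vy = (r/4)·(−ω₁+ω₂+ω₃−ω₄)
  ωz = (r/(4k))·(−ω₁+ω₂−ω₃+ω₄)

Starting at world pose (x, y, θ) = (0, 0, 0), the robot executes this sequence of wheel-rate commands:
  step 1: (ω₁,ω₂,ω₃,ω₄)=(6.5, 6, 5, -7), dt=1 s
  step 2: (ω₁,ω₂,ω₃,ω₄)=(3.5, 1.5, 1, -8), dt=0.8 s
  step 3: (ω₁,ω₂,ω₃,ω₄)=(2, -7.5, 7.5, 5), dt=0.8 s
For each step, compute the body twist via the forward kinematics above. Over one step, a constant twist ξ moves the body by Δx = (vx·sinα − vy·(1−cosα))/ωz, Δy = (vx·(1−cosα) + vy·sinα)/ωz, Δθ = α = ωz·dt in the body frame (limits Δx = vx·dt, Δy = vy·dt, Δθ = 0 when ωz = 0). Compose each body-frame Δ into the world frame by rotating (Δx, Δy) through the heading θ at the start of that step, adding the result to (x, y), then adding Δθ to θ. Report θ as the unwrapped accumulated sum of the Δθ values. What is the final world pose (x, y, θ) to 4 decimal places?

step 1: ξ=(vx,vy,ωz)=(0.1969, 0.2156, -0.8371), dt=1.0 → body Δ=(0.2598, 0.1136, -0.8371) → world pose (0.2598, 0.1136, -0.8371)
step 2: ξ=(vx,vy,ωz)=(-0.0375, 0.1312, -0.7366), dt=0.8 → body Δ=(0.0018, 0.1076, -0.5893) → world pose (0.3409, 0.1844, -1.4263)
step 3: ξ=(vx,vy,ωz)=(0.1313, -0.1313, -0.8036), dt=0.8 → body Δ=(0.0653, -0.1305, -0.6429) → world pose (0.2211, 0.1010, -2.0692)

(0.2211, 0.1010, -2.0692)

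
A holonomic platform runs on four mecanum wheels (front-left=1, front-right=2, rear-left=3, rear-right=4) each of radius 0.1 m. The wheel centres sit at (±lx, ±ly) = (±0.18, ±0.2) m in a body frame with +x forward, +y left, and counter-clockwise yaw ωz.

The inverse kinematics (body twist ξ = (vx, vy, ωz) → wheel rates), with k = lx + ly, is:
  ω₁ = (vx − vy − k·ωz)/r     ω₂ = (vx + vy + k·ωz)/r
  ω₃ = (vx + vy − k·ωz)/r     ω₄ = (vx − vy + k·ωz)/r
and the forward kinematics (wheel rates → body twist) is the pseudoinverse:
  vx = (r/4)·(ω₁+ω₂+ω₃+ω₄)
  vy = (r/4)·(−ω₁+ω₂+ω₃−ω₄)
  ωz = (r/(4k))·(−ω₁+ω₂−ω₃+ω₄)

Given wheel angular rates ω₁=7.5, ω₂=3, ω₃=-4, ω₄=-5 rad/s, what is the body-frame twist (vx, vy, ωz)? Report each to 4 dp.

(0.0375, -0.0875, -0.3618)

k = lx + ly = 0.18 + 0.2 = 0.3800
ω₁+ω₂+ω₃+ω₄ = 1.5000  →  vx = (0.1/4)·1.5000 = 0.0375
−ω₁+ω₂+ω₃−ω₄ = -3.5000  →  vy = (0.1/4)·-3.5000 = -0.0875
−ω₁+ω₂−ω₃+ω₄ = -5.5000  →  ωz = (0.1/1.5200)·-5.5000 = -0.3618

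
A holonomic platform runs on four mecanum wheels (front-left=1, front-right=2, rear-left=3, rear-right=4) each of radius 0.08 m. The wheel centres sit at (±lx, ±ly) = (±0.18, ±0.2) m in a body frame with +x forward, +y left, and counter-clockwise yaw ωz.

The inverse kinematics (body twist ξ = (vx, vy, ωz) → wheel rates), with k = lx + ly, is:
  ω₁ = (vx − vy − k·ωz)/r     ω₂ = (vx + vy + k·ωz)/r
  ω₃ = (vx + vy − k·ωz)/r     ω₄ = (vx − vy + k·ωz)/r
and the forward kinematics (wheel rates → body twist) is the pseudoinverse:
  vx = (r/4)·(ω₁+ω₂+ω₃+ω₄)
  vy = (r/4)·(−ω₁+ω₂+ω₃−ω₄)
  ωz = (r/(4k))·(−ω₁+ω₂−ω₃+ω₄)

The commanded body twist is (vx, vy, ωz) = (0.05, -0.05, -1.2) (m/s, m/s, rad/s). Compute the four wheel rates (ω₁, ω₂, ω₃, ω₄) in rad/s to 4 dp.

k = lx + ly = 0.18 + 0.2 = 0.3800;  k·ωz = 0.3800·-1.2 = -0.4560
ω₁ (FL) = (vx − vy − k·ωz)/r = 0.5560/0.08 = 6.9500
ω₂ (FR) = (vx + vy + k·ωz)/r = -0.4560/0.08 = -5.7000
ω₃ (RL) = (vx + vy − k·ωz)/r = 0.4560/0.08 = 5.7000
ω₄ (RR) = (vx − vy + k·ωz)/r = -0.3560/0.08 = -4.4500

(6.9500, -5.7000, 5.7000, -4.4500)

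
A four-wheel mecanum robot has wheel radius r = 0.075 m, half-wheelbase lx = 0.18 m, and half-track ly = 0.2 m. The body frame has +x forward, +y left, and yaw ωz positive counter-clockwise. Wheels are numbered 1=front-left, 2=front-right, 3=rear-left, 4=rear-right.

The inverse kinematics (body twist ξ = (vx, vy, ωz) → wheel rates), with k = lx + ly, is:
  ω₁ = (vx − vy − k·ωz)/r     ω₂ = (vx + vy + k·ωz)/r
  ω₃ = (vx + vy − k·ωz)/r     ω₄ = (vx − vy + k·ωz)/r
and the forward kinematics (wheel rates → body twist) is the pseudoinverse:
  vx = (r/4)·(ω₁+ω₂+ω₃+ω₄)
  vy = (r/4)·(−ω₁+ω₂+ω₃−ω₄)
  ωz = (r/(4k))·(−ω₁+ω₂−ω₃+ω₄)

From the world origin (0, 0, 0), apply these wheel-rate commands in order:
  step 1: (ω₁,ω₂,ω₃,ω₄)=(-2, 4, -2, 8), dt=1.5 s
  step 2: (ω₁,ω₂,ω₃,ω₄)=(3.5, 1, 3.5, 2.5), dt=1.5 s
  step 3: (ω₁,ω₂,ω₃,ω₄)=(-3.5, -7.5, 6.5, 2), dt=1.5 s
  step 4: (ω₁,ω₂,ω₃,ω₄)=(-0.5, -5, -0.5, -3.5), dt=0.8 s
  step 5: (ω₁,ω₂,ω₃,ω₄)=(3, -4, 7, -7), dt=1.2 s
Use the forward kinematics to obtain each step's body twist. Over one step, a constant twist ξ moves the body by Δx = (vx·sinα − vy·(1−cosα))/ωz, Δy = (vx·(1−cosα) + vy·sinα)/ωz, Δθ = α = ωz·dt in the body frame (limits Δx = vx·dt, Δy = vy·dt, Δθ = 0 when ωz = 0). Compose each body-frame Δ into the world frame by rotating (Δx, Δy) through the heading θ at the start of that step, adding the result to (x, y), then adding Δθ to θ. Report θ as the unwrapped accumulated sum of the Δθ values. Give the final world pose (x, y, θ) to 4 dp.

step 1: ξ=(vx,vy,ωz)=(0.1500, -0.0750, 0.7895), dt=1.5 → body Δ=(0.2352, 0.0304, 1.1842) → world pose (0.2352, 0.0304, 1.1842)
step 2: ξ=(vx,vy,ωz)=(0.1969, -0.0281, -0.1727), dt=1.5 → body Δ=(0.2866, -0.0798, -0.2590) → world pose (0.4171, 0.2657, 0.9252)
step 3: ξ=(vx,vy,ωz)=(-0.0469, 0.0094, -0.4194), dt=1.5 → body Δ=(-0.0615, 0.0346, -0.6291) → world pose (0.3525, 0.2374, 0.2961)
step 4: ξ=(vx,vy,ωz)=(-0.1781, -0.0281, -0.3701), dt=0.8 → body Δ=(-0.1437, -0.0012, -0.2961) → world pose (0.2154, 0.1943, 0.0000)
step 5: ξ=(vx,vy,ωz)=(-0.0188, 0.1313, -1.0362), dt=1.2 → body Δ=(0.0688, 0.1322, -1.2434) → world pose (0.2842, 0.3265, -1.2434)

(0.2842, 0.3265, -1.2434)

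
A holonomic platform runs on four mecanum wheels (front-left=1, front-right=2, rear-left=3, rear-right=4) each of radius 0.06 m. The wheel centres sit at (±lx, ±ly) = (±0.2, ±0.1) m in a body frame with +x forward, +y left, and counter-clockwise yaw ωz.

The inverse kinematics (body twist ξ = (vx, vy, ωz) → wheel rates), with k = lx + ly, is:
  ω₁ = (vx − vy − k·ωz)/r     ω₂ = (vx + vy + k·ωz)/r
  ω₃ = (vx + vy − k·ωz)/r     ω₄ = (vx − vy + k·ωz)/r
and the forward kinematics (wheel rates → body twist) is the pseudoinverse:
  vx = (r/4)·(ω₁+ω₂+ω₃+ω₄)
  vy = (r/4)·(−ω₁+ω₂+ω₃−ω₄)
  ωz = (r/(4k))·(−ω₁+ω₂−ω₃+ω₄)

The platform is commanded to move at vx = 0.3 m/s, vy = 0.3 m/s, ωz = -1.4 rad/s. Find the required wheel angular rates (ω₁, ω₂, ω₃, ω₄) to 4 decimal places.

(7.0000, 3.0000, 17.0000, -7.0000)

k = lx + ly = 0.2 + 0.1 = 0.3000;  k·ωz = 0.3000·-1.4 = -0.4200
ω₁ (FL) = (vx − vy − k·ωz)/r = 0.4200/0.06 = 7.0000
ω₂ (FR) = (vx + vy + k·ωz)/r = 0.1800/0.06 = 3.0000
ω₃ (RL) = (vx + vy − k·ωz)/r = 1.0200/0.06 = 17.0000
ω₄ (RR) = (vx − vy + k·ωz)/r = -0.4200/0.06 = -7.0000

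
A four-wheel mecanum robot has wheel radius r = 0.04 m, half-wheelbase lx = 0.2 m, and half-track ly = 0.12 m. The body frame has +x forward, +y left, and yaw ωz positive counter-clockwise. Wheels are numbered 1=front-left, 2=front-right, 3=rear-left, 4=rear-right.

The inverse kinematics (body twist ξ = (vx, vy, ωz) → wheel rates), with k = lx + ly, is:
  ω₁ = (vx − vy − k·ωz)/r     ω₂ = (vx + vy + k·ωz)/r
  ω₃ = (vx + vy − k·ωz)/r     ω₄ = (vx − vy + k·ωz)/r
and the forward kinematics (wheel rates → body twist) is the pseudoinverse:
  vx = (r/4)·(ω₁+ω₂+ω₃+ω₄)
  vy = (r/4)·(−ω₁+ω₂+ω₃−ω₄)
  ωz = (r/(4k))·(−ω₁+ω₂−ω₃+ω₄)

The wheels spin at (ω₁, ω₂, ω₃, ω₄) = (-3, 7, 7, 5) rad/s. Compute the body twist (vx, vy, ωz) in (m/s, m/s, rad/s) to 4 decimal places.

(0.1600, 0.1200, 0.2500)

k = lx + ly = 0.2 + 0.12 = 0.3200
ω₁+ω₂+ω₃+ω₄ = 16.0000  →  vx = (0.04/4)·16.0000 = 0.1600
−ω₁+ω₂+ω₃−ω₄ = 12.0000  →  vy = (0.04/4)·12.0000 = 0.1200
−ω₁+ω₂−ω₃+ω₄ = 8.0000  →  ωz = (0.04/1.2800)·8.0000 = 0.2500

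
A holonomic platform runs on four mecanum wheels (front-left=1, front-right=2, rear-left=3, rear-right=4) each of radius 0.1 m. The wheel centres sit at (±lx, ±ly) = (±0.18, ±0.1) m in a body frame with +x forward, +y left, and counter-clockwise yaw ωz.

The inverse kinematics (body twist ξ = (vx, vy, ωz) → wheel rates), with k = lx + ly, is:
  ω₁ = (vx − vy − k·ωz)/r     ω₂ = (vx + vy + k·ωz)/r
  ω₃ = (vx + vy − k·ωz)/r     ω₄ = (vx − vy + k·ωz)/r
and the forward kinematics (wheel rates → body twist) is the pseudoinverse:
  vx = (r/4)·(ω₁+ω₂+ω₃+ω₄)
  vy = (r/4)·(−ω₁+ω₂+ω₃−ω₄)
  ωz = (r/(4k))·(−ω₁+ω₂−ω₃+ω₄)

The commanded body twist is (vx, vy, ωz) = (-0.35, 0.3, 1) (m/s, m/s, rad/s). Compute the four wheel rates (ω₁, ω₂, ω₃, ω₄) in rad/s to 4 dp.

k = lx + ly = 0.18 + 0.1 = 0.2800;  k·ωz = 0.2800·1 = 0.2800
ω₁ (FL) = (vx − vy − k·ωz)/r = -0.9300/0.1 = -9.3000
ω₂ (FR) = (vx + vy + k·ωz)/r = 0.2300/0.1 = 2.3000
ω₃ (RL) = (vx + vy − k·ωz)/r = -0.3300/0.1 = -3.3000
ω₄ (RR) = (vx − vy + k·ωz)/r = -0.3700/0.1 = -3.7000

(-9.3000, 2.3000, -3.3000, -3.7000)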